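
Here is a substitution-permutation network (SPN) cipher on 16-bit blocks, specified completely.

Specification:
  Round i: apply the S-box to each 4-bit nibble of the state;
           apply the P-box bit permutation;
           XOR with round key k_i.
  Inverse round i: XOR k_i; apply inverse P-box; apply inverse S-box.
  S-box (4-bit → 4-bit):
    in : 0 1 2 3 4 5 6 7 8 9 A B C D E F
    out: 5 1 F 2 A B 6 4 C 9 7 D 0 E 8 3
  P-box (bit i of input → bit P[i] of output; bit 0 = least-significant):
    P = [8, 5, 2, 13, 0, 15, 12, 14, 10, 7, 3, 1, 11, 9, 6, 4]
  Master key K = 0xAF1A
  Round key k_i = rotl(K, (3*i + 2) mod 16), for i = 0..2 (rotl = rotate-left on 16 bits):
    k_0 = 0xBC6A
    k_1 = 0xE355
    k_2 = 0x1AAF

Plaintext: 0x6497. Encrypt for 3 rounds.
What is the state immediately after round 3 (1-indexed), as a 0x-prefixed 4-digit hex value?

s_0 = plaintext = 0x6497
s_1 = Round(s_0, k_0) = 0xFEAD
s_2 = Round(s_1, k_1) = 0x5972
s_3 = Round(s_2, k_2) = 0x2599

0x2599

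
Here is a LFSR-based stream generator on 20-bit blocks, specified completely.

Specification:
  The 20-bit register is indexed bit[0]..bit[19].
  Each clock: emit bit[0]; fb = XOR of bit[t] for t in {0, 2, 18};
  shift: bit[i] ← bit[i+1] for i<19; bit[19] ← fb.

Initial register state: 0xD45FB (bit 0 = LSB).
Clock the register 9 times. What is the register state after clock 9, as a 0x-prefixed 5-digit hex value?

0xBF6A2

reg_0 = 0xD45FB
clock 1: out=1, reg = 0x6A2FD
clock 2: out=1, reg = 0xB517E
clock 3: out=0, reg = 0xDA8BF
clock 4: out=1, reg = 0xED45F
clock 5: out=1, reg = 0xF6A2F
clock 6: out=1, reg = 0xFB517
clock 7: out=1, reg = 0xFDA8B
clock 8: out=1, reg = 0x7ED45
clock 9: out=1, reg = 0xBF6A2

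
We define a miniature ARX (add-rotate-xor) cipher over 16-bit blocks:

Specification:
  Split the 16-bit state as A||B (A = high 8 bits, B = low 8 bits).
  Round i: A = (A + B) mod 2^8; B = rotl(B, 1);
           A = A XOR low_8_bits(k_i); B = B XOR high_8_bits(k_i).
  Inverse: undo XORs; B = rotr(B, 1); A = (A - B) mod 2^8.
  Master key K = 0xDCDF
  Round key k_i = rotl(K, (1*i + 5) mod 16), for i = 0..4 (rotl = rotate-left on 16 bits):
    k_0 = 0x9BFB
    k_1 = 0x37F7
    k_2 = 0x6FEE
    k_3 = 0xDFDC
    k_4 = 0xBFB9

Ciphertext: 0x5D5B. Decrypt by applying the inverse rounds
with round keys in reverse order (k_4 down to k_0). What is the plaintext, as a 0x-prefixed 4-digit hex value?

s_0 = ciphertext = 0x5D5B
s_1 = InvRound(s_0, k_4) = 0x7272
s_2 = InvRound(s_1, k_3) = 0xD8D6
s_3 = InvRound(s_2, k_2) = 0x5ADC
s_4 = InvRound(s_3, k_1) = 0xB8F5
s_5 = InvRound(s_4, k_0) = 0x0C37

0x0C37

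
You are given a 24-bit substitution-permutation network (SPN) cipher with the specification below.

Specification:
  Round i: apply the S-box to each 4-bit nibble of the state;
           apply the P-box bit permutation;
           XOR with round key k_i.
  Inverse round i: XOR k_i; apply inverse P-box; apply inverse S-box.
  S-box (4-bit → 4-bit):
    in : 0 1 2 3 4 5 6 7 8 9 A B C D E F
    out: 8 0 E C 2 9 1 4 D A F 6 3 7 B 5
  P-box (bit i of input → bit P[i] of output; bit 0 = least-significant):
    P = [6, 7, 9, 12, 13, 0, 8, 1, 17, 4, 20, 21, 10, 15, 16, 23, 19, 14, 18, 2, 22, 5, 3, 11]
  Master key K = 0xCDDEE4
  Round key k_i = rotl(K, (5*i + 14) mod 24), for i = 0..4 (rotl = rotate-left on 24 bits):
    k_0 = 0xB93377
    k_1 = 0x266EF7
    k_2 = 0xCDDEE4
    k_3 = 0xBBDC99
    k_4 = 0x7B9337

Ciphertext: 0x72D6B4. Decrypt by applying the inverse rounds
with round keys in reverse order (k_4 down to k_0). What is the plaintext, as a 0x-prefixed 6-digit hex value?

s_0 = ciphertext = 0x72D6B4
s_1 = InvRound(s_0, k_4) = 0x1CF124
s_2 = InvRound(s_1, k_3) = 0x238ED4
s_3 = InvRound(s_2, k_2) = 0xCD0E10
s_4 = InvRound(s_3, k_1) = 0xCE35EC
s_5 = InvRound(s_4, k_0) = 0xF7FA9B

0xF7FA9B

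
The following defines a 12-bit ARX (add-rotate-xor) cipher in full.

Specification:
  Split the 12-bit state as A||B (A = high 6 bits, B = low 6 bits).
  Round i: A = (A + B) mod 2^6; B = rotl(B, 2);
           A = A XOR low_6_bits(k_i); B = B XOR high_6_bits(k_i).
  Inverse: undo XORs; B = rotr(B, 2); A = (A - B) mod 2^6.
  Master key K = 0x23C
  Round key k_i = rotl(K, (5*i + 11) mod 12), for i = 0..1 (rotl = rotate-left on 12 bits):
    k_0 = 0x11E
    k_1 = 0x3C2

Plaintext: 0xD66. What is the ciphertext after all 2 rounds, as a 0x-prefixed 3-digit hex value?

s_0 = plaintext = 0xD66
s_1 = Round(s_0, k_0) = 0x15E
s_2 = Round(s_1, k_1) = 0x876

0x876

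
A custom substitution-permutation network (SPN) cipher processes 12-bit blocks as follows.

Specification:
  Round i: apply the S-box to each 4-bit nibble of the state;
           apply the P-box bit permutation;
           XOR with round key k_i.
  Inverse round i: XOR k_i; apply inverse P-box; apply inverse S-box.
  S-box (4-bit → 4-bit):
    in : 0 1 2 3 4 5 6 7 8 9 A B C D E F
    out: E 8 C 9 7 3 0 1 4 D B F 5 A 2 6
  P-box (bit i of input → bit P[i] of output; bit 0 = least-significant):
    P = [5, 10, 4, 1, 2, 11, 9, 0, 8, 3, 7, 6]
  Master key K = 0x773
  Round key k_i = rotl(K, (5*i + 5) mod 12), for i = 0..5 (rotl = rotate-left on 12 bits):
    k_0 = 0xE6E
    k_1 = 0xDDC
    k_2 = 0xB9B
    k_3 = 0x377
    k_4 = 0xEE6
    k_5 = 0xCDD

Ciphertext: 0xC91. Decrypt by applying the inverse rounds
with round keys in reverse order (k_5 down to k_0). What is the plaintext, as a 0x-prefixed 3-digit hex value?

0x1B3

s_0 = ciphertext = 0xC91
s_1 = InvRound(s_0, k_5) = 0xD76
s_2 = InvRound(s_1, k_4) = 0xC88
s_3 = InvRound(s_2, k_3) = 0xBBB
s_4 = InvRound(s_3, k_2) = 0x667
s_5 = InvRound(s_4, k_1) = 0x409
s_6 = InvRound(s_5, k_0) = 0x1B3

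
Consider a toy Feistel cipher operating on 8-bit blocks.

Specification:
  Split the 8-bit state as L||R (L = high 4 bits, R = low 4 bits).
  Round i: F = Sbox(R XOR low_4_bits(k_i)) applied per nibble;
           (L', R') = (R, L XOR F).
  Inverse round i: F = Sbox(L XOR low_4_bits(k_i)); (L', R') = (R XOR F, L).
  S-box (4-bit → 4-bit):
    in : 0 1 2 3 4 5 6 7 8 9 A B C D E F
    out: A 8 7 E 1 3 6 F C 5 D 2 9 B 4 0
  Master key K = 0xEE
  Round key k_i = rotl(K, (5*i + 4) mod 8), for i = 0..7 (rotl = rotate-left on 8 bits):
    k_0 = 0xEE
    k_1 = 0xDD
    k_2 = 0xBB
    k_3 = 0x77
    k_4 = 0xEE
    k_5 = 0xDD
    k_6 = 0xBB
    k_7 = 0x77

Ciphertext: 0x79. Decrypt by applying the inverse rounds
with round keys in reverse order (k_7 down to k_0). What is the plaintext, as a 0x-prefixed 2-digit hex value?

0x94

s_0 = ciphertext = 0x79
s_1 = InvRound(s_0, k_7) = 0x37
s_2 = InvRound(s_1, k_6) = 0xB3
s_3 = InvRound(s_2, k_5) = 0x5B
s_4 = InvRound(s_3, k_4) = 0x95
s_5 = InvRound(s_4, k_3) = 0x19
s_6 = InvRound(s_5, k_2) = 0x41
s_7 = InvRound(s_6, k_1) = 0x44
s_8 = InvRound(s_7, k_0) = 0x94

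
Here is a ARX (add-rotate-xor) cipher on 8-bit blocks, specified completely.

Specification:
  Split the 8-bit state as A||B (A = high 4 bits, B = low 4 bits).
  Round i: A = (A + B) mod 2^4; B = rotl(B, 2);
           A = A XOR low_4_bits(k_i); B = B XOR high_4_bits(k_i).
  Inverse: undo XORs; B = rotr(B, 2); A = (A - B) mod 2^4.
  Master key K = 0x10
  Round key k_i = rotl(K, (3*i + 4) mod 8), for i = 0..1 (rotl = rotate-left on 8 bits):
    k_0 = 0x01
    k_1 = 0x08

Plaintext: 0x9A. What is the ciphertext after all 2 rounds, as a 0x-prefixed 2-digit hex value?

s_0 = plaintext = 0x9A
s_1 = Round(s_0, k_0) = 0x2A
s_2 = Round(s_1, k_1) = 0x4A

0x4A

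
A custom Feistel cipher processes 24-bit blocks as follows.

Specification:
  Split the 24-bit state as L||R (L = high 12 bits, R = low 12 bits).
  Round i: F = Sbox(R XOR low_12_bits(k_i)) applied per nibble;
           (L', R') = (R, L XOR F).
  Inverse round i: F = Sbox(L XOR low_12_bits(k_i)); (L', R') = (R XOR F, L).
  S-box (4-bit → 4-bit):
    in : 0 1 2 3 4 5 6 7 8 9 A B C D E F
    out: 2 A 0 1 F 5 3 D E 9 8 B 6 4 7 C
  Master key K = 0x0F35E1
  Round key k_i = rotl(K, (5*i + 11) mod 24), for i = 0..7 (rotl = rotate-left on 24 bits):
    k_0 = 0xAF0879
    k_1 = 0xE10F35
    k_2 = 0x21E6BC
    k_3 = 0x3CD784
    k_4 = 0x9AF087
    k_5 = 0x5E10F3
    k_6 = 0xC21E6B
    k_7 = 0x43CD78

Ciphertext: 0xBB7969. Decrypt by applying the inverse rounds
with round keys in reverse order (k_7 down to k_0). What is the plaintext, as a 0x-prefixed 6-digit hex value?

s_0 = ciphertext = 0xBB7969
s_1 = InvRound(s_0, k_7) = 0xA05BB7
s_2 = InvRound(s_1, k_6) = 0x480A05
s_3 = InvRound(s_2, k_5) = 0x5D4480
s_4 = InvRound(s_3, k_4) = 0x1D15D4
s_5 = InvRound(s_4, k_3) = 0x6811D1
s_6 = InvRound(s_5, k_2) = 0x3C5681
s_7 = InvRound(s_6, k_1) = 0x0433C5
s_8 = InvRound(s_7, k_0) = 0xDDD043

0xDDD043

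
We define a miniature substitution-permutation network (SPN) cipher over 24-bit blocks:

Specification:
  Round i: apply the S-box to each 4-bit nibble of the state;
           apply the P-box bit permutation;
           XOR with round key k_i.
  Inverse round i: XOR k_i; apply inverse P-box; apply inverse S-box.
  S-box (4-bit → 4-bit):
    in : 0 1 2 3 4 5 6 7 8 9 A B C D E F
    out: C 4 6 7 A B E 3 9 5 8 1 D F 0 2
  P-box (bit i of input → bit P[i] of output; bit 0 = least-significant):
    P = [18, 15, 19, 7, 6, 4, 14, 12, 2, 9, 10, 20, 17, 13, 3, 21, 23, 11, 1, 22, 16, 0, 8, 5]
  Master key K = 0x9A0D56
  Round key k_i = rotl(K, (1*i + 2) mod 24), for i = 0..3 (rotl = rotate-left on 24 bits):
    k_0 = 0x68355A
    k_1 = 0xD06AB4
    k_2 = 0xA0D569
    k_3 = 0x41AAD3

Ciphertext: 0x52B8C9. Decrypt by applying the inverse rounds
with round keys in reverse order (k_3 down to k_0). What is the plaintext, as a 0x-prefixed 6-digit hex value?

0x8D67F0

s_0 = ciphertext = 0x52B8C9
s_1 = InvRound(s_0, k_3) = 0xB1944E
s_2 = InvRound(s_1, k_2) = 0xD1E81E
s_3 = InvRound(s_2, k_1) = 0x811FE4
s_4 = InvRound(s_3, k_0) = 0x8D67F0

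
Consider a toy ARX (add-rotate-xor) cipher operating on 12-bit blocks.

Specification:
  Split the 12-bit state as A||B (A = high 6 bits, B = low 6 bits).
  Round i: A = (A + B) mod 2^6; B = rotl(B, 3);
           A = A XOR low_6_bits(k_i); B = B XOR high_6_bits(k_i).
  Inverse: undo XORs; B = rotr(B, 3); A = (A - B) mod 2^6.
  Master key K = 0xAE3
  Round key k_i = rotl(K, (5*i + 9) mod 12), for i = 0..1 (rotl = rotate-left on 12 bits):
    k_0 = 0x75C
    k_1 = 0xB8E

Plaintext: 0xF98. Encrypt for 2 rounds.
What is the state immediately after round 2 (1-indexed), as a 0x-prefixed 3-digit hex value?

s_0 = plaintext = 0xF98
s_1 = Round(s_0, k_0) = 0x29E
s_2 = Round(s_1, k_1) = 0x99D

0x99D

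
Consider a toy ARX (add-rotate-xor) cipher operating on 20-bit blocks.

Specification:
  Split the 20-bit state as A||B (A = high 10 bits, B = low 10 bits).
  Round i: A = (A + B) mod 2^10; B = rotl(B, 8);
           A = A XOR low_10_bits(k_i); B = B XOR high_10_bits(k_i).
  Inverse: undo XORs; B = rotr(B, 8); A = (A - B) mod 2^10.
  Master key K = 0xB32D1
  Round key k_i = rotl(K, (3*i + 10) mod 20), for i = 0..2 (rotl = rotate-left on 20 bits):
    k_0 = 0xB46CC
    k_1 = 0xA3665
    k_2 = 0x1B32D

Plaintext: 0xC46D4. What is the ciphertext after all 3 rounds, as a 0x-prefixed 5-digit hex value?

s_0 = plaintext = 0xC46D4
s_1 = Round(s_0, k_0) = 0xCA664
s_2 = Round(s_1, k_1) = 0xFA214
s_3 = Round(s_2, k_2) = 0xB44E9

0xB44E9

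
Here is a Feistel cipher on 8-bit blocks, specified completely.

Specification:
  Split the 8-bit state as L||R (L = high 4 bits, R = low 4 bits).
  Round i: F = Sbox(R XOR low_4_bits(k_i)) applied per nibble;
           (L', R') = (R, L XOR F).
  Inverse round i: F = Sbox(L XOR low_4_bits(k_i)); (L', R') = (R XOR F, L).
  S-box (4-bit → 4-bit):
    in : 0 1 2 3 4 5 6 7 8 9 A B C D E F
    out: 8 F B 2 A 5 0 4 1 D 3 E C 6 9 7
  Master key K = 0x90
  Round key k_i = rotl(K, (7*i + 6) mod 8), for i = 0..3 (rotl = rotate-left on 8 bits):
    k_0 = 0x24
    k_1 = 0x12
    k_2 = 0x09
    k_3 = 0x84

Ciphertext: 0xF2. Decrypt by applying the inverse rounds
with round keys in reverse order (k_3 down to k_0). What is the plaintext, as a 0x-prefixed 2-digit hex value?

s_0 = ciphertext = 0xF2
s_1 = InvRound(s_0, k_3) = 0xCF
s_2 = InvRound(s_1, k_2) = 0xAC
s_3 = InvRound(s_2, k_1) = 0xDA
s_4 = InvRound(s_3, k_0) = 0x7D

0x7D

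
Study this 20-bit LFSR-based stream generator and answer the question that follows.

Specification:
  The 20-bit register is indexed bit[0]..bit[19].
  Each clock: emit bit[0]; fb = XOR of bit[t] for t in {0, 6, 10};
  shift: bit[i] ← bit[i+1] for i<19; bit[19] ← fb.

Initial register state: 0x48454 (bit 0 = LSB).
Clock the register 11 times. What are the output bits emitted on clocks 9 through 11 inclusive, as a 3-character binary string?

001

reg_0 = 0x48454
clock 1: out=0, reg = 0x2422A
clock 2: out=0, reg = 0x12115
clock 3: out=1, reg = 0x8908A
clock 4: out=0, reg = 0x44845
clock 5: out=1, reg = 0x22422
clock 6: out=0, reg = 0x91211
clock 7: out=1, reg = 0xC8908
clock 8: out=0, reg = 0x64484
clock 9: out=0, reg = 0xB2242
clock 10: out=0, reg = 0xD9121
clock 11: out=1, reg = 0xEC890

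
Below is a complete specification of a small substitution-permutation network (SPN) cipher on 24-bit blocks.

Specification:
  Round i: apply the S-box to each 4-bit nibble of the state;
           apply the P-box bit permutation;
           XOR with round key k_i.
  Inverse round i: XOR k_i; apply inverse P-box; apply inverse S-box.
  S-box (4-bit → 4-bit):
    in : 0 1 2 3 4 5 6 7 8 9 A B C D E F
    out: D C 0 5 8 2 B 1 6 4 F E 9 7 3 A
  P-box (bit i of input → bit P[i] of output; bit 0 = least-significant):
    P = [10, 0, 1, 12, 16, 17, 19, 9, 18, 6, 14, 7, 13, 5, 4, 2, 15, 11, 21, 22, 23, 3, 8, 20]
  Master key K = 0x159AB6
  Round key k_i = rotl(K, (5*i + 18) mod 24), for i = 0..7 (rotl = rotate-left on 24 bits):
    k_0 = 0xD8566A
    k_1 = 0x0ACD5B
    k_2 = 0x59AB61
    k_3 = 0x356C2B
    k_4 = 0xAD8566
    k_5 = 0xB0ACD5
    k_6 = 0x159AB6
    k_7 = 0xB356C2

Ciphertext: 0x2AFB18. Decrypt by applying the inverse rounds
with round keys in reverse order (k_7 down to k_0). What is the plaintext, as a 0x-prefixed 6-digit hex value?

0xCC7199

s_0 = ciphertext = 0x2AFB18
s_1 = InvRound(s_0, k_7) = 0xAE3F33
s_2 = InvRound(s_1, k_6) = 0x03C4DE
s_3 = InvRound(s_2, k_5) = 0x6879E8
s_4 = InvRound(s_3, k_4) = 0xE6C070
s_5 = InvRound(s_4, k_3) = 0x6635ED
s_6 = InvRound(s_5, k_2) = 0xFD4CAC
s_7 = InvRound(s_6, k_1) = 0x00B6E8
s_8 = InvRound(s_7, k_0) = 0xCC7199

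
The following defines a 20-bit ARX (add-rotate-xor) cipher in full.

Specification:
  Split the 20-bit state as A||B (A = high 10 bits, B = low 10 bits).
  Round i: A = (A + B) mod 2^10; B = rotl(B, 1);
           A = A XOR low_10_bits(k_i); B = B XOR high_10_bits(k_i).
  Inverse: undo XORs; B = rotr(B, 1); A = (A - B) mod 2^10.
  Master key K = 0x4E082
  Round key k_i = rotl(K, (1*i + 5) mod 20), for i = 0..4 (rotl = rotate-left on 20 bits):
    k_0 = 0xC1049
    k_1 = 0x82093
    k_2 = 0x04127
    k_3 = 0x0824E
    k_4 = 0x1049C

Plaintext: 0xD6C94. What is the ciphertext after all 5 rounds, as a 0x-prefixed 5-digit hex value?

s_0 = plaintext = 0xD6C94
s_1 = Round(s_0, k_0) = 0xE9A2C
s_2 = Round(s_1, k_1) = 0x50651
s_3 = Round(s_2, k_2) = 0xAD4B3
s_4 = Round(s_3, k_3) = 0x49946
s_5 = Round(s_4, k_4) = 0xBC2CD

0xBC2CD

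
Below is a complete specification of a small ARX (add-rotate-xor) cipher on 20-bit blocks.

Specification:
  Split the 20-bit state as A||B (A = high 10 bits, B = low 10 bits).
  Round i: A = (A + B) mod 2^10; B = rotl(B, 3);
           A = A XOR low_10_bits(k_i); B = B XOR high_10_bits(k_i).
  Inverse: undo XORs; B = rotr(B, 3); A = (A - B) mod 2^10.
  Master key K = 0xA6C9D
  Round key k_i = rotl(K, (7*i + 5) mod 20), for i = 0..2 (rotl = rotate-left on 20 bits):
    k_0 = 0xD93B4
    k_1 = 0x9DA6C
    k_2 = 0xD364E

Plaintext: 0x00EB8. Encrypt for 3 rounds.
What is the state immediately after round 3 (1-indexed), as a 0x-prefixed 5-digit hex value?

0xC6493

s_0 = plaintext = 0x00EB8
s_1 = Round(s_0, k_0) = 0x43EA1
s_2 = Round(s_1, k_1) = 0x7737B
s_3 = Round(s_2, k_2) = 0xC6493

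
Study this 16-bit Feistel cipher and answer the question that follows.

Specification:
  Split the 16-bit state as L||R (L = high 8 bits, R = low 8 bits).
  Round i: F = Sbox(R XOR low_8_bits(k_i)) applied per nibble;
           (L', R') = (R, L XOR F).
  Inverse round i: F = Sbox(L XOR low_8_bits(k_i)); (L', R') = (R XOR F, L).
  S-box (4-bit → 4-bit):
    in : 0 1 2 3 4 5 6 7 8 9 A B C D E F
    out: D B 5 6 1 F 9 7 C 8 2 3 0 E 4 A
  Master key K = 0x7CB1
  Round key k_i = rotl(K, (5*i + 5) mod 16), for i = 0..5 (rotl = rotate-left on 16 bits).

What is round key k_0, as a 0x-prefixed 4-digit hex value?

0x962F

K = 0x7CB1
k_0 = rotl(K, (5*0+5) mod 16) = rotl(K, 5) = 0x962F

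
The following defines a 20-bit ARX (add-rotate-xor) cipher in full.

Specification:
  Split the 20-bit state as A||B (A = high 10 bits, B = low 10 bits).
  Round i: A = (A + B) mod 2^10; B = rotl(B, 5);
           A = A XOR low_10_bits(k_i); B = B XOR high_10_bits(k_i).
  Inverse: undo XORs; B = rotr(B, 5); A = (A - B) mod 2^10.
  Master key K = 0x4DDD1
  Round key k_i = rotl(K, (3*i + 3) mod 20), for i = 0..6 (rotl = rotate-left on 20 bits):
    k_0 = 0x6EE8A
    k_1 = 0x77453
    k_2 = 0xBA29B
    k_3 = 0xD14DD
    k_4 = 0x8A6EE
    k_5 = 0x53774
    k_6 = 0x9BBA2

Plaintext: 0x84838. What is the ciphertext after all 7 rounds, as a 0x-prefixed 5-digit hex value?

0x89AAB

s_0 = plaintext = 0x84838
s_1 = Round(s_0, k_0) = 0x302BA
s_2 = Round(s_1, k_1) = 0xCA688
s_3 = Round(s_2, k_2) = 0xCABFC
s_4 = Round(s_3, k_3) = 0xFECDA
s_5 = Round(s_4, k_4) = 0x8ED6F
s_6 = Round(s_5, k_5) = 0x378A6
s_7 = Round(s_6, k_6) = 0x89AAB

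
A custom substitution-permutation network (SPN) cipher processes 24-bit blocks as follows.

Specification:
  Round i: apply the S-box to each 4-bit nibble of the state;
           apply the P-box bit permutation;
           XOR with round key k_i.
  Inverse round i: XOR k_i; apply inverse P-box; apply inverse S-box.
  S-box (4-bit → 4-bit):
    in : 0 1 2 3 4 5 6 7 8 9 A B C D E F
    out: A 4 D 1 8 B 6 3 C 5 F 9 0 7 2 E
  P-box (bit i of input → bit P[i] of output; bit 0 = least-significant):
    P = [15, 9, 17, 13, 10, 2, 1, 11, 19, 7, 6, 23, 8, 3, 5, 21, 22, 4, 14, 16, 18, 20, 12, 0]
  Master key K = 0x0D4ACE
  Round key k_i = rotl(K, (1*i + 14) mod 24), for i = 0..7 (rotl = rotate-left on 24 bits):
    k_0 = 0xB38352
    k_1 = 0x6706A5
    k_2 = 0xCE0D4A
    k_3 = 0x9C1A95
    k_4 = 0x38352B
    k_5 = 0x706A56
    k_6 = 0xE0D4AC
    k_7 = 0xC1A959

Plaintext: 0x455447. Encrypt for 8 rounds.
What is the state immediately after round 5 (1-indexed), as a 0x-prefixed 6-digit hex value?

0x402976

s_0 = plaintext = 0x455447
s_1 = Round(s_0, k_0) = 0x52084B
s_2 = Round(s_1, k_1) = 0x92EEEC
s_3 = Round(s_2, k_2) = 0x8B5DC6
s_4 = Round(s_3, k_3) = 0xF7095C
s_5 = Round(s_4, k_4) = 0x402976
s_6 = Round(s_5, k_5) = 0x5B6D23
s_7 = Round(s_6, k_6) = 0xBD5847
s_8 = Round(s_7, k_7) = 0x256200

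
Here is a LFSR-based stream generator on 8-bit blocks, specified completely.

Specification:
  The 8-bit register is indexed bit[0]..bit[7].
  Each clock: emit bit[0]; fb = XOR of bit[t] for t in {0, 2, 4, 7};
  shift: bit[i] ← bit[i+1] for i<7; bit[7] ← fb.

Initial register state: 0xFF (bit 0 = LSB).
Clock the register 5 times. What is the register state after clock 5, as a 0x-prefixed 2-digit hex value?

0xD7

reg_0 = 0xFF
clock 1: out=1, reg = 0x7F
clock 2: out=1, reg = 0xBF
clock 3: out=1, reg = 0x5F
clock 4: out=1, reg = 0xAF
clock 5: out=1, reg = 0xD7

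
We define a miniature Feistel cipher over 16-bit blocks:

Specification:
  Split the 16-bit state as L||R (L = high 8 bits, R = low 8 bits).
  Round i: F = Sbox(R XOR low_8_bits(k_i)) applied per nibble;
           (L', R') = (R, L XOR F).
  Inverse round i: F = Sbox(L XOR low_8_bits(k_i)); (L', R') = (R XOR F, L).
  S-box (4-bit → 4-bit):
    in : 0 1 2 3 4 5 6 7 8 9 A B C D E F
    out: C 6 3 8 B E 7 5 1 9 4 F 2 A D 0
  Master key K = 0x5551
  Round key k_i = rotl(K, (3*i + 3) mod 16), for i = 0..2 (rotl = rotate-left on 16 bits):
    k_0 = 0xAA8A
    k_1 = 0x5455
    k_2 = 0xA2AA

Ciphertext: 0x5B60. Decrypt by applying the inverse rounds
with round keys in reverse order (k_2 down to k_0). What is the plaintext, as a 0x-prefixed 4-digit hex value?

0x8FD3

s_0 = ciphertext = 0x5B60
s_1 = InvRound(s_0, k_2) = 0x665B
s_2 = InvRound(s_1, k_1) = 0xD366
s_3 = InvRound(s_2, k_0) = 0x8FD3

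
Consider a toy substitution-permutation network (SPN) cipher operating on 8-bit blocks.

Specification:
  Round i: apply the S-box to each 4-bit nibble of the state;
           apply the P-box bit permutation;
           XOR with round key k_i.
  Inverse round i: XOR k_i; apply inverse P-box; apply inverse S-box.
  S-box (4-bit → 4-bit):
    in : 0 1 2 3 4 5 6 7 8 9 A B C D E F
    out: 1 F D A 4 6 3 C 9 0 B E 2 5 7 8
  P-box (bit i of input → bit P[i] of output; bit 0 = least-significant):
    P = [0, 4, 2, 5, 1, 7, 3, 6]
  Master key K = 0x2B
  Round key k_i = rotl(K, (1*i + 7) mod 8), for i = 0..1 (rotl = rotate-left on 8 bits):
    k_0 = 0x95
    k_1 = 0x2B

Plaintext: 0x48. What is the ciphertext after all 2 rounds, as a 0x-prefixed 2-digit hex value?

0xF3

s_0 = plaintext = 0x48
s_1 = Round(s_0, k_0) = 0xBC
s_2 = Round(s_1, k_1) = 0xF3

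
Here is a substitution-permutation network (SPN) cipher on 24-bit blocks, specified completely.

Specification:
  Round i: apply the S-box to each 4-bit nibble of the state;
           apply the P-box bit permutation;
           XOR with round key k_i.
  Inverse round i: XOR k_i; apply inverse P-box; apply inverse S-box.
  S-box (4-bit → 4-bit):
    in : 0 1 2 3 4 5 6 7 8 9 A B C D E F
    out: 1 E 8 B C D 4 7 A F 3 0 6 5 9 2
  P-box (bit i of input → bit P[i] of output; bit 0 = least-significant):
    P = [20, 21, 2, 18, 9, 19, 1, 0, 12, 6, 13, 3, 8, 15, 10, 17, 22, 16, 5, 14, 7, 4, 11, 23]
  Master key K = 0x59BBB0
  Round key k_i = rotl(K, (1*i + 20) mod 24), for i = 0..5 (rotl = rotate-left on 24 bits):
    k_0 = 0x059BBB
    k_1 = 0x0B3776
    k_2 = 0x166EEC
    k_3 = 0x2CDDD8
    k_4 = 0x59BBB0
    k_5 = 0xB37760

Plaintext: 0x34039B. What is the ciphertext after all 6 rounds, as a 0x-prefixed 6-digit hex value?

s_0 = plaintext = 0x34039B
s_1 = Round(s_0, k_0) = 0x8DC840
s_2 = Round(s_1, k_1) = 0xDBB30D
s_3 = Round(s_2, k_2) = 0x067420
s_4 = Round(s_3, k_3) = 0x3C7871
s_5 = Round(s_4, k_4) = 0xF43C4E
s_6 = Round(s_5, k_5) = 0xA59613

0xA59613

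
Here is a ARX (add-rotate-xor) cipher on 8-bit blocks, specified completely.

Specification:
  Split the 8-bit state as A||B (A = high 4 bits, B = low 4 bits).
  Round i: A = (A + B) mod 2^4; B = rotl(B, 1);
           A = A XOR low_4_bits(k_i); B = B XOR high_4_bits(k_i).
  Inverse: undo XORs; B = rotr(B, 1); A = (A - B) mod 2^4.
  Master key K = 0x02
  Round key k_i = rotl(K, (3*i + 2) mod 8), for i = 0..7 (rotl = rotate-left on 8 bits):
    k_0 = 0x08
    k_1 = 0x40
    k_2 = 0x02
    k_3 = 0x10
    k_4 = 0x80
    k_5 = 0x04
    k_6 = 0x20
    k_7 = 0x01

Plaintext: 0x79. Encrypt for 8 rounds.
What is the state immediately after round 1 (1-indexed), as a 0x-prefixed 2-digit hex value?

s_0 = plaintext = 0x79
s_1 = Round(s_0, k_0) = 0x83
s_2 = Round(s_1, k_1) = 0xB2
s_3 = Round(s_2, k_2) = 0xF4
s_4 = Round(s_3, k_3) = 0x39
s_5 = Round(s_4, k_4) = 0xCB
s_6 = Round(s_5, k_5) = 0x37
s_7 = Round(s_6, k_6) = 0xAC
s_8 = Round(s_7, k_7) = 0x79

0x83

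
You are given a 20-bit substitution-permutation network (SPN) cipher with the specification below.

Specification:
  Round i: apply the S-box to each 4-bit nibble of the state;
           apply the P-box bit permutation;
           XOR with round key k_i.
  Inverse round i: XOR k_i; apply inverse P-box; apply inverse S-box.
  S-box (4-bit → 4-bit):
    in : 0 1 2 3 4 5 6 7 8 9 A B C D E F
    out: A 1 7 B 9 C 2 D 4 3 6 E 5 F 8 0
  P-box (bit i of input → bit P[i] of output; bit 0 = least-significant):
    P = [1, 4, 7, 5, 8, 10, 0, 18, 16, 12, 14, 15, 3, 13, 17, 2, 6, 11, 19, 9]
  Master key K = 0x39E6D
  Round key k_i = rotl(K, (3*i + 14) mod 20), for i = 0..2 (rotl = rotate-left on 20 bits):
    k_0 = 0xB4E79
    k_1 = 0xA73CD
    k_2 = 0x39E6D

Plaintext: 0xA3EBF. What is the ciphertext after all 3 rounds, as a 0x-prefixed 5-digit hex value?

0x928B4

s_0 = plaintext = 0xA3EBF
s_1 = Round(s_0, k_0) = 0x7E274
s_2 = Round(s_1, k_1) = 0x720AA
s_3 = Round(s_2, k_2) = 0x928B4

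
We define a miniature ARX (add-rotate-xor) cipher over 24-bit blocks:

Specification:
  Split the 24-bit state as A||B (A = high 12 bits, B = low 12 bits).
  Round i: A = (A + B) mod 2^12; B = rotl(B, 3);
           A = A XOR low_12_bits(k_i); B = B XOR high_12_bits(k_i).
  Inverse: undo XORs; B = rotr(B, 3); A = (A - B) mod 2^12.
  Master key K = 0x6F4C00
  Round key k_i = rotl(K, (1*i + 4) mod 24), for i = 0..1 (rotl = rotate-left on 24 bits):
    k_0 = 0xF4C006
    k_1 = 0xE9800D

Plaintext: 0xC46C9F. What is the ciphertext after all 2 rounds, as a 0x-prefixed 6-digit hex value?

0x49830D

s_0 = plaintext = 0xC46C9F
s_1 = Round(s_0, k_0) = 0x8E3BB2
s_2 = Round(s_1, k_1) = 0x49830D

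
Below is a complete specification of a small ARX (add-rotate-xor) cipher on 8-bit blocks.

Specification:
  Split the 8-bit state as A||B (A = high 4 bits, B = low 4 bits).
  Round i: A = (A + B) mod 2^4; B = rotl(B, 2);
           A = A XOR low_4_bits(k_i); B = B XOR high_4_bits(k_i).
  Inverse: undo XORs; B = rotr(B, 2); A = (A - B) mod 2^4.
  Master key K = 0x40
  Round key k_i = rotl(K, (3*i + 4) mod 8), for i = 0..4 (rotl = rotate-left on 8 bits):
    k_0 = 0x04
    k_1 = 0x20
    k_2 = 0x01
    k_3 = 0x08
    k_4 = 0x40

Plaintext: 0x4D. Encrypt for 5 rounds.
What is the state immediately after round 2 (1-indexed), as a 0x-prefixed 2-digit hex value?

0xCF

s_0 = plaintext = 0x4D
s_1 = Round(s_0, k_0) = 0x57
s_2 = Round(s_1, k_1) = 0xCF
s_3 = Round(s_2, k_2) = 0xAF
s_4 = Round(s_3, k_3) = 0x1F
s_5 = Round(s_4, k_4) = 0x0B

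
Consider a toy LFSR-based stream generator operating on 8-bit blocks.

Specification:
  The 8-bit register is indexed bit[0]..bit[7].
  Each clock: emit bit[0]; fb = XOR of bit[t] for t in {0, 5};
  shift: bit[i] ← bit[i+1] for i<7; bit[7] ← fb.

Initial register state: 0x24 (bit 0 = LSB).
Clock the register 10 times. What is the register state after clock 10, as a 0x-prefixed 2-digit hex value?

0xD3

reg_0 = 0x24
clock 1: out=0, reg = 0x92
clock 2: out=0, reg = 0x49
clock 3: out=1, reg = 0xA4
clock 4: out=0, reg = 0xD2
clock 5: out=0, reg = 0x69
clock 6: out=1, reg = 0x34
clock 7: out=0, reg = 0x9A
clock 8: out=0, reg = 0x4D
clock 9: out=1, reg = 0xA6
clock 10: out=0, reg = 0xD3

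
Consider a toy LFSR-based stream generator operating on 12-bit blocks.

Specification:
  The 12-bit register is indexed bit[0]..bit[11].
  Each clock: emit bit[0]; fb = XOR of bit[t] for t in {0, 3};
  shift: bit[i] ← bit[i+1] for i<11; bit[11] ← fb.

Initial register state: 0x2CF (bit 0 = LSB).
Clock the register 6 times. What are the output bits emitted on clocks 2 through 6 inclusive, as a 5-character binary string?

11100

reg_0 = 0x2CF
clock 1: out=1, reg = 0x167
clock 2: out=1, reg = 0x8B3
clock 3: out=1, reg = 0xC59
clock 4: out=1, reg = 0x62C
clock 5: out=0, reg = 0xB16
clock 6: out=0, reg = 0x58B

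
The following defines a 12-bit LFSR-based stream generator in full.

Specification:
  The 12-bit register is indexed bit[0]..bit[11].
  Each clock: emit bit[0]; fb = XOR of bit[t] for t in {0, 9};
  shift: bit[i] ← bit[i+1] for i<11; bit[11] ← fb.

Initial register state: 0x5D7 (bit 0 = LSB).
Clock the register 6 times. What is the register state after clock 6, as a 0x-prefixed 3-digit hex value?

reg_0 = 0x5D7
clock 1: out=1, reg = 0xAEB
clock 2: out=1, reg = 0x575
clock 3: out=1, reg = 0xABA
clock 4: out=0, reg = 0xD5D
clock 5: out=1, reg = 0xEAE
clock 6: out=0, reg = 0xF57

0xF57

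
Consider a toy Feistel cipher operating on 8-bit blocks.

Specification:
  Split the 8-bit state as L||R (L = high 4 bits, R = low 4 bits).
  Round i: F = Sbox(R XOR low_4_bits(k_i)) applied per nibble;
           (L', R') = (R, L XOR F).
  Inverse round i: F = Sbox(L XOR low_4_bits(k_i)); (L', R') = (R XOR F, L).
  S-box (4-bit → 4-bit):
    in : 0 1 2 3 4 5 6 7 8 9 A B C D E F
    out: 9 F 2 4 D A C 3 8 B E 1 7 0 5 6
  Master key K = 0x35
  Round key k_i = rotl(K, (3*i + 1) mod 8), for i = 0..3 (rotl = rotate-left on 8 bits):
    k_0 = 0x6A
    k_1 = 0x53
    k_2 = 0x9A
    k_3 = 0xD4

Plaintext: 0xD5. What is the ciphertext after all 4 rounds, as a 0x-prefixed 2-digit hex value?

0x8A

s_0 = plaintext = 0xD5
s_1 = Round(s_0, k_0) = 0x5B
s_2 = Round(s_1, k_1) = 0xBD
s_3 = Round(s_2, k_2) = 0xD8
s_4 = Round(s_3, k_3) = 0x8A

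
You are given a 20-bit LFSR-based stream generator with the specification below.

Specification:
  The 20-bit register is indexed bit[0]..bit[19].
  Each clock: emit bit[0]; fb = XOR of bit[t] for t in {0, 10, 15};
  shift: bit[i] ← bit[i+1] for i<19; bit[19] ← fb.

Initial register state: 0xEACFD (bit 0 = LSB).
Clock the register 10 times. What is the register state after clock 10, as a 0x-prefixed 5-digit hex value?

reg_0 = 0xEACFD
clock 1: out=1, reg = 0xF567E
clock 2: out=0, reg = 0xFAB3F
clock 3: out=1, reg = 0x7D59F
clock 4: out=1, reg = 0xBEACF
clock 5: out=1, reg = 0x5F567
clock 6: out=1, reg = 0xAFAB3
clock 7: out=1, reg = 0x57D59
clock 8: out=1, reg = 0x2BEAC
clock 9: out=0, reg = 0x15F56
clock 10: out=0, reg = 0x8AFAB

0x8AFAB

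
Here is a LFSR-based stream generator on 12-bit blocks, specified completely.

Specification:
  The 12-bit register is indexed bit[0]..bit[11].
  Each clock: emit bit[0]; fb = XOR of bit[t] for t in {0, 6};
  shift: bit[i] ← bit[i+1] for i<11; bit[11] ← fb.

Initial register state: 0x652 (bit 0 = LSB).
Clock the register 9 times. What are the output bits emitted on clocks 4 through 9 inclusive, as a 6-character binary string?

reg_0 = 0x652
clock 1: out=0, reg = 0xB29
clock 2: out=1, reg = 0xD94
clock 3: out=0, reg = 0x6CA
clock 4: out=0, reg = 0xB65
clock 5: out=1, reg = 0x5B2
clock 6: out=0, reg = 0x2D9
clock 7: out=1, reg = 0x16C
clock 8: out=0, reg = 0x8B6
clock 9: out=0, reg = 0x45B

010100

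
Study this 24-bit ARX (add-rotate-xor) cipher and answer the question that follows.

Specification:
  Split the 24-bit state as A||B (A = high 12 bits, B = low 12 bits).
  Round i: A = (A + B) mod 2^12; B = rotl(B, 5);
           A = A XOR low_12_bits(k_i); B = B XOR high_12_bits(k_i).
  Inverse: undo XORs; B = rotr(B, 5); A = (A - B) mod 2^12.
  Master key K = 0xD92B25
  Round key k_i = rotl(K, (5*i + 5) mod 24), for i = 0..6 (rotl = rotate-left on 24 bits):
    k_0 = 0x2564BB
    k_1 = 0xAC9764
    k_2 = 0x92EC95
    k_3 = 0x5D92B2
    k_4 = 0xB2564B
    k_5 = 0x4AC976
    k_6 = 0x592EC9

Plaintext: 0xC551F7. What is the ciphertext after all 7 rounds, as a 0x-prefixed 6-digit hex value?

0x4A6E6B

s_0 = plaintext = 0xC551F7
s_1 = Round(s_0, k_0) = 0xAF7CB5
s_2 = Round(s_1, k_1) = 0x0C8C70
s_3 = Round(s_2, k_2) = 0x1AD736
s_4 = Round(s_3, k_3) = 0xA51317
s_5 = Round(s_4, k_4) = 0xB239C3
s_6 = Round(s_5, k_5) = 0xD90CDF
s_7 = Round(s_6, k_6) = 0x4A6E6B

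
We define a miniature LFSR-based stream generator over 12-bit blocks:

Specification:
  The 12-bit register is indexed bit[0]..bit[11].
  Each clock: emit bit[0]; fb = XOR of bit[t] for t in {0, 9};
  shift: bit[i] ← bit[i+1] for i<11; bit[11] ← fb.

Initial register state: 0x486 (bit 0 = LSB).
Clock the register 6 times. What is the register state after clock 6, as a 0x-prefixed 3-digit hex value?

reg_0 = 0x486
clock 1: out=0, reg = 0x243
clock 2: out=1, reg = 0x121
clock 3: out=1, reg = 0x890
clock 4: out=0, reg = 0x448
clock 5: out=0, reg = 0x224
clock 6: out=0, reg = 0x912

0x912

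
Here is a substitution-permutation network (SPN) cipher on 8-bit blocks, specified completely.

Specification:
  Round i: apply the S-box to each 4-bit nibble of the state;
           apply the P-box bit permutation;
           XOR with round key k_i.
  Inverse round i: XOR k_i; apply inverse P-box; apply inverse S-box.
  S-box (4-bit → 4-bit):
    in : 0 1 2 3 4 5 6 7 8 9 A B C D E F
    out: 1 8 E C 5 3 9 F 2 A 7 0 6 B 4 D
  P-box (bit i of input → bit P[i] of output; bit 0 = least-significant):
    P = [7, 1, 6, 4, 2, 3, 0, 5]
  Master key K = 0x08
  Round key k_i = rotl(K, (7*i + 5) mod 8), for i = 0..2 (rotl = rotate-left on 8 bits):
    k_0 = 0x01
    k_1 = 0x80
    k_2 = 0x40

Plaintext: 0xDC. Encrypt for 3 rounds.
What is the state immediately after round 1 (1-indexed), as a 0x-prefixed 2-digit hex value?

s_0 = plaintext = 0xDC
s_1 = Round(s_0, k_0) = 0x6F
s_2 = Round(s_1, k_1) = 0x74
s_3 = Round(s_2, k_2) = 0xAD

0x6F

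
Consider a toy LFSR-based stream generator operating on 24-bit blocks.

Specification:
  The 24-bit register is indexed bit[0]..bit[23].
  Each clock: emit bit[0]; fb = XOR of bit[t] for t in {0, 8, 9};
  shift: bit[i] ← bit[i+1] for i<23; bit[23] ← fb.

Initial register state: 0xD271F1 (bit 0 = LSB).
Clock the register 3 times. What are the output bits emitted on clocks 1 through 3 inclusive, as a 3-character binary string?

100

reg_0 = 0xD271F1
clock 1: out=1, reg = 0x6938F8
clock 2: out=0, reg = 0x349C7C
clock 3: out=0, reg = 0x1A4E3E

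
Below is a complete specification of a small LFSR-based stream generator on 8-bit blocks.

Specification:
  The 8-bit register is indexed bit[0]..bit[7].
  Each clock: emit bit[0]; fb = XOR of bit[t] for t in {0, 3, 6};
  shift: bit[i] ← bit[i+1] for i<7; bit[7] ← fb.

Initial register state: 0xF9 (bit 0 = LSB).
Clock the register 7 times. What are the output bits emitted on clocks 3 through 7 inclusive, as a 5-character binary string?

reg_0 = 0xF9
clock 1: out=1, reg = 0xFC
clock 2: out=0, reg = 0x7E
clock 3: out=0, reg = 0x3F
clock 4: out=1, reg = 0x1F
clock 5: out=1, reg = 0x0F
clock 6: out=1, reg = 0x07
clock 7: out=1, reg = 0x83

01111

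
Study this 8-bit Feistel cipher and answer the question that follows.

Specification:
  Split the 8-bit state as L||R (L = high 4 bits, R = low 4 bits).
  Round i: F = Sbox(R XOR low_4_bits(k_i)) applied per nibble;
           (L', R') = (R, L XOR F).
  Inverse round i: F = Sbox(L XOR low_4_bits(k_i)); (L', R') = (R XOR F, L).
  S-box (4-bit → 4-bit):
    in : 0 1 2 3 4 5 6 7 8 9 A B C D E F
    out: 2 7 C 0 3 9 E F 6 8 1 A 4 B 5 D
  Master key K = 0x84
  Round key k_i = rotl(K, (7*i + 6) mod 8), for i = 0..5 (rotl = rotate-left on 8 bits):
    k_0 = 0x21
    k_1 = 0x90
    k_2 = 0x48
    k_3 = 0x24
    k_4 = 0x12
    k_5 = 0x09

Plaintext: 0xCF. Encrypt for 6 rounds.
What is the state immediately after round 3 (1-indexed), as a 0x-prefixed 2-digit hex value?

0x74

s_0 = plaintext = 0xCF
s_1 = Round(s_0, k_0) = 0xF9
s_2 = Round(s_1, k_1) = 0x97
s_3 = Round(s_2, k_2) = 0x74
s_4 = Round(s_3, k_3) = 0x45
s_5 = Round(s_4, k_4) = 0x5B
s_6 = Round(s_5, k_5) = 0xB9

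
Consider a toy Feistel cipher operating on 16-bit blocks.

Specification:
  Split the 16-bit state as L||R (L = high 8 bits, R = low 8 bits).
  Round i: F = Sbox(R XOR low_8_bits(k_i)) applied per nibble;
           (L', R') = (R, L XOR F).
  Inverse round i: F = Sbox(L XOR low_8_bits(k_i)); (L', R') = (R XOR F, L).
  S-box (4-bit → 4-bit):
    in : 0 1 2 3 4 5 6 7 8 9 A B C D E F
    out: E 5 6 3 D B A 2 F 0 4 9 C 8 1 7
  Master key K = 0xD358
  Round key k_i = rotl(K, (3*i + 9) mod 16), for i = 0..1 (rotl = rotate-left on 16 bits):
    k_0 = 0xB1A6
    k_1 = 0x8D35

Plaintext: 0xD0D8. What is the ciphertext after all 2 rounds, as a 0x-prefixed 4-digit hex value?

0xF115

s_0 = plaintext = 0xD0D8
s_1 = Round(s_0, k_0) = 0xD8F1
s_2 = Round(s_1, k_1) = 0xF115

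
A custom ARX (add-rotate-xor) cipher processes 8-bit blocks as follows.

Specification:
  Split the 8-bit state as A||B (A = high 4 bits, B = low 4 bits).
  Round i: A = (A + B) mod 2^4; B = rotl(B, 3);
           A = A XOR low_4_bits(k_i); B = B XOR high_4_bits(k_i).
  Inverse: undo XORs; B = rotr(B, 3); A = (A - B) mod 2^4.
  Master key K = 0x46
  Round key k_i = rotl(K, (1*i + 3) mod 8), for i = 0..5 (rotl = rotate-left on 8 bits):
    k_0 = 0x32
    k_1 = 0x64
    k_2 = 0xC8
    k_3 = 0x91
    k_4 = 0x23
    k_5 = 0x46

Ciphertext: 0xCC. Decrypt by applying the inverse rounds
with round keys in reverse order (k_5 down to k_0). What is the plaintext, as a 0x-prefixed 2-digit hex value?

0x86

s_0 = ciphertext = 0xCC
s_1 = InvRound(s_0, k_5) = 0x91
s_2 = InvRound(s_1, k_4) = 0x46
s_3 = InvRound(s_2, k_3) = 0x6F
s_4 = InvRound(s_3, k_2) = 0x86
s_5 = InvRound(s_4, k_1) = 0xC0
s_6 = InvRound(s_5, k_0) = 0x86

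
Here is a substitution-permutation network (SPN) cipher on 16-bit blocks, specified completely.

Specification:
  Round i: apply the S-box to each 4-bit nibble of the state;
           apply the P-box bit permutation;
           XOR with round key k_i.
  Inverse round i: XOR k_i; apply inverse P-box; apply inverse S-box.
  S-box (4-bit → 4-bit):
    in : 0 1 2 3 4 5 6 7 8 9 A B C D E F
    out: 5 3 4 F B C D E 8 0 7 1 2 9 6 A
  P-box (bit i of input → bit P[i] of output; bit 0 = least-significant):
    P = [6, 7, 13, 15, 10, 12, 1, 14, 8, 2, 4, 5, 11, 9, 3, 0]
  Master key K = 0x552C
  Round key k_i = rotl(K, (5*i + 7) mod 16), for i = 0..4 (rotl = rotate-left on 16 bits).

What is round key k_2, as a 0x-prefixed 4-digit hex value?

K = 0x552C
k_0 = rotl(K, (5*0+7) mod 16) = rotl(K, 7) = 0x962A
k_1 = rotl(K, (5*1+7) mod 16) = rotl(K, 12) = 0xC552
k_2 = rotl(K, (5*2+7) mod 16) = rotl(K, 1) = 0xAA58

0xAA58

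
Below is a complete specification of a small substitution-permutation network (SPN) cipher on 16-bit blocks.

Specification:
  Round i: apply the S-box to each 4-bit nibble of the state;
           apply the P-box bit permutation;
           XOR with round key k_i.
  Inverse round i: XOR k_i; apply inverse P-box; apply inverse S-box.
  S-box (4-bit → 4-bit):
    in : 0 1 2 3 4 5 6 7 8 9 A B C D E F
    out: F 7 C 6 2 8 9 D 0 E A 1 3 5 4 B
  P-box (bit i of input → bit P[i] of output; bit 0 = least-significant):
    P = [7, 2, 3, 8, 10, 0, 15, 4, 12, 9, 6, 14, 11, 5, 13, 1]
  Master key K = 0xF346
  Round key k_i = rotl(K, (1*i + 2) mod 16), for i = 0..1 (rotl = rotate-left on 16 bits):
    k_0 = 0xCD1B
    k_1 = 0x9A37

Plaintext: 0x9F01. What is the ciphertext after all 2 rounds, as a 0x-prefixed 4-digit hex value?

s_0 = plaintext = 0x9F01
s_1 = Round(s_0, k_0) = 0x3BA4
s_2 = Round(s_1, k_1) = 0xAA02

0xAA02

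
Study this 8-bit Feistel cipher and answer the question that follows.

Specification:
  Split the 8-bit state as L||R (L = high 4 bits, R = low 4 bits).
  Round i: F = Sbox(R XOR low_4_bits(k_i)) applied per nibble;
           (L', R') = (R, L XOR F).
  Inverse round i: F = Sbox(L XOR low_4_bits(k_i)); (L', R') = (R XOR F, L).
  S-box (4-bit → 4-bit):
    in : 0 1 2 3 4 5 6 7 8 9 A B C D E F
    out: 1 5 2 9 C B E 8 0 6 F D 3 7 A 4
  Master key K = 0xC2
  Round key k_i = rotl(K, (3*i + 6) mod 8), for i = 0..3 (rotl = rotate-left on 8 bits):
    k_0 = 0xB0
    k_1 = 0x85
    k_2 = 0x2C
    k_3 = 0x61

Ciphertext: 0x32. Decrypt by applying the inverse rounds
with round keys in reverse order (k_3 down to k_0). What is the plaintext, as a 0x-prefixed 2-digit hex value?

0xDB

s_0 = ciphertext = 0x32
s_1 = InvRound(s_0, k_3) = 0x03
s_2 = InvRound(s_1, k_2) = 0x00
s_3 = InvRound(s_2, k_1) = 0xB0
s_4 = InvRound(s_3, k_0) = 0xDB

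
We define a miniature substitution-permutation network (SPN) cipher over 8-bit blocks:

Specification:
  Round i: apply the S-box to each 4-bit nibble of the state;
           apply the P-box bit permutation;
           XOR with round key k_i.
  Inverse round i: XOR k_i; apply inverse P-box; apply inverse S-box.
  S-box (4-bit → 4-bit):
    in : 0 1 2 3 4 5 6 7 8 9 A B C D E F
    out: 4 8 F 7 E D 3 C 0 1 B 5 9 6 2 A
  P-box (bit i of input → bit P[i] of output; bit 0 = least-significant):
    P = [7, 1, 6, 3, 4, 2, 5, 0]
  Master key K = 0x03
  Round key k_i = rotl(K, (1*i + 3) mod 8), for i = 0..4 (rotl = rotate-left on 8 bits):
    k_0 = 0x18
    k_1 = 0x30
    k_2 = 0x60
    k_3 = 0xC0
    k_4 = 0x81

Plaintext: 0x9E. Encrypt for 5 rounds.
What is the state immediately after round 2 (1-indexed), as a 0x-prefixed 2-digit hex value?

0x9A

s_0 = plaintext = 0x9E
s_1 = Round(s_0, k_0) = 0x0A
s_2 = Round(s_1, k_1) = 0x9A
s_3 = Round(s_2, k_2) = 0xFA
s_4 = Round(s_3, k_3) = 0x4F
s_5 = Round(s_4, k_4) = 0xAE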